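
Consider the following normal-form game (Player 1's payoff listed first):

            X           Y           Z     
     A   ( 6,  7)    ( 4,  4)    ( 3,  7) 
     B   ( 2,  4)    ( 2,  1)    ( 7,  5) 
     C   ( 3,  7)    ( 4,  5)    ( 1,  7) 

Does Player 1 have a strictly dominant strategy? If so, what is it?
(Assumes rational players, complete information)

No strictly dominant strategy exists for Player 1

Work:
A strategy strictly dominates another if it gives a strictly higher payoff against every opponent action. Compare each pair of P1's strategies column-by-column:
  A vs B: [6 vs 2, 4 vs 2, 3 vs 7] → A does not strictly dominate B (column Z: 3 ≤ 7)
  A vs C: [6 vs 3, 4 vs 4, 3 vs 1] → A does not strictly dominate C (column Y: 4 ≤ 4)
  B vs A: [2 vs 6, 2 vs 4, 7 vs 3] → B does not strictly dominate A (column X: 2 ≤ 6)
  B vs C: [2 vs 3, 2 vs 4, 7 vs 1] → B does not strictly dominate C (column X: 2 ≤ 3)
  C vs A: [3 vs 6, 4 vs 4, 1 vs 3] → C does not strictly dominate A (column X: 3 ≤ 6)
  C vs B: [3 vs 2, 4 vs 2, 1 vs 7] → C does not strictly dominate B (column Z: 1 ≤ 7)
No single strategy strictly dominates all others → no strictly dominant strategy.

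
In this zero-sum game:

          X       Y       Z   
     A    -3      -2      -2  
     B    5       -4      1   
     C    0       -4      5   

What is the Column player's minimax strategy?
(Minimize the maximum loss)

Column should play Y, value = -2

Work:
Column player minimizes Row's maximum payoff:
Column X: max payoff to Row = 5
Column Y: max payoff to Row = -2
Column Z: max payoff to Row = 5
Minimum is -2, achieved by column Y.
Minimax strategy: Y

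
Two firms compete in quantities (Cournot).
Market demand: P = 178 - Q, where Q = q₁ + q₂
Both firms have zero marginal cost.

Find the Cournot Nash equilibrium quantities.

q₁* = q₂* = 59.33; P* = 59.33

Work:
Profit: π_i = P·q_i = (a - q_i - q_j)·q_i
FOC: ∂π_i/∂q_i = a - 2q_i - q_j = 0
Reaction function: q_i = (178 - q_j)/2
Symmetry: q* = 178/3 = 59.33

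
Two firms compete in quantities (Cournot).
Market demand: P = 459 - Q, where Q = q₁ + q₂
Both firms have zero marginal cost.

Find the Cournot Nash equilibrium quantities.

q₁* = q₂* = 153.0; P* = 153.0

Work:
Profit: π_i = P·q_i = (a - q_i - q_j)·q_i
FOC: ∂π_i/∂q_i = a - 2q_i - q_j = 0
Reaction function: q_i = (459 - q_j)/2
Symmetry: q* = 459/3 = 153.0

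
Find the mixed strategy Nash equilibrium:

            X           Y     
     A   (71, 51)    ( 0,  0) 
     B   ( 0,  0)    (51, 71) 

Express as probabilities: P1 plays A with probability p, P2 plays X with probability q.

p = 0.582, q = 0.418

Work:
Find probabilities that make opponent indifferent:
P2 chooses q to make P1 indifferent between A and B
P1 chooses p to make P2 indifferent between X and Y
Mixed NE: P1 plays (A: 0.582, B: 0.418), P2 plays (X: 0.418, Y: 0.582)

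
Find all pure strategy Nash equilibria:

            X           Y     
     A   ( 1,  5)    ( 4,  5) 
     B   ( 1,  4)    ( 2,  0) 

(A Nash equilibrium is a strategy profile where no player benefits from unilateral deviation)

Nash equilibrium: (A, X), (A, Y), (B, X)

Work:
Best responses:
  P1 vs X: payoffs [1, 1] → best response A/B (payoff 1)
  P1 vs Y: payoffs [4, 2] → best response A (payoff 4)
  P2 vs A: payoffs [5, 5] → best response X/Y (payoff 5)
  P2 vs B: payoffs [4, 0] → best response X (payoff 4)
Mutual best responses: (A,X), (A,Y), (B,X) → Nash equilibria.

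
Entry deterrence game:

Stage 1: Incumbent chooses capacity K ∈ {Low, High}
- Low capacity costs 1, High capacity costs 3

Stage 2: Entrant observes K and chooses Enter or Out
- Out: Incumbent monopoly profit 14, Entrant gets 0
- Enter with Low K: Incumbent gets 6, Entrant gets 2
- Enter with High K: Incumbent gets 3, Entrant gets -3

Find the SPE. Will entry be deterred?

SPE: (High, Enter|Low, Out|High); Entry deterred. Incumbent net profit = 11

Work:
After Low K: Entrant enters (2 > 0)
After High K: Entrant stays out (-3 < 0)
Incumbent: Low → 6−1=5, High → 14−3=11
Incumbent chooses High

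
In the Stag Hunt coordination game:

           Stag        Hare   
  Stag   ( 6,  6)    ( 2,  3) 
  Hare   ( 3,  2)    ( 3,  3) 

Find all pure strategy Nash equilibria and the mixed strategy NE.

Pure NE: (Stag, Stag) and (Hare, Hare); Mixed NE: p = 0.25, q = 0.25

Work:
Check pure NE:
(Stag, Stag): (6, 6) - no unilateral deviation beneficial
(Hare, Hare): (3, 3) - no unilateral deviation beneficial
Mixed NE: P1 plays Stag with p = 0.25, P2 plays Stag with q = 0.25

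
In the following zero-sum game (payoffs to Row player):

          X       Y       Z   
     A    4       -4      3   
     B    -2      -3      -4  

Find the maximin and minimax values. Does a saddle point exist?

Maximin = -4, Minimax = -3, Saddle: False

Work:
Row minimums: [-4, -4] → maximin = -4
Column maximums: [4, -3, 3] → minimax = -3
No saddle point (maximin ≠ minimax). Mixed strategy needed.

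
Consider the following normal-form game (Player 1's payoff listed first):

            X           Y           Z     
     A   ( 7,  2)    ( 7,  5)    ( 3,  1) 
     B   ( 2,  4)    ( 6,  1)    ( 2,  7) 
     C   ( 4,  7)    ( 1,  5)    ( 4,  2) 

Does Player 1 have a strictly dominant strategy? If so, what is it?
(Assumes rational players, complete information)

No strictly dominant strategy exists for Player 1

Work:
A strategy strictly dominates another if it gives a strictly higher payoff against every opponent action. Compare each pair of P1's strategies column-by-column:
  A vs B: [7 vs 2, 7 vs 6, 3 vs 2] → A strictly dominates B
  A vs C: [7 vs 4, 7 vs 1, 3 vs 4] → A does not strictly dominate C (column Z: 3 ≤ 4)
  B vs A: [2 vs 7, 6 vs 7, 2 vs 3] → B does not strictly dominate A (column X: 2 ≤ 7)
  B vs C: [2 vs 4, 6 vs 1, 2 vs 4] → B does not strictly dominate C (column X: 2 ≤ 4)
  C vs A: [4 vs 7, 1 vs 7, 4 vs 3] → C does not strictly dominate A (column X: 4 ≤ 7)
  C vs B: [4 vs 2, 1 vs 6, 4 vs 2] → C does not strictly dominate B (column Y: 1 ≤ 6)
No single strategy strictly dominates all others → no strictly dominant strategy.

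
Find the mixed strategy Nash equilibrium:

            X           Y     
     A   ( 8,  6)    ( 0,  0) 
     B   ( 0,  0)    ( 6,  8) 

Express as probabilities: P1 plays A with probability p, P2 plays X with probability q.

p = 0.5714, q = 0.4286

Work:
Find probabilities that make opponent indifferent:
P2 chooses q to make P1 indifferent between A and B
P1 chooses p to make P2 indifferent between X and Y
Mixed NE: P1 plays (A: 0.5714, B: 0.4286), P2 plays (X: 0.4286, Y: 0.5714)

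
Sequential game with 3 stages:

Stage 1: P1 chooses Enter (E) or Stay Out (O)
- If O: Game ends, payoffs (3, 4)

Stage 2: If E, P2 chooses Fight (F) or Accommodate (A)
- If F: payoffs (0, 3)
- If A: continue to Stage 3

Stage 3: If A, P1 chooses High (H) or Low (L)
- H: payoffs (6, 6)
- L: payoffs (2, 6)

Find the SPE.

SPE: (E, A, H); Outcome (6, 6)

Work:
Stage 3: P1 chooses H (6 vs 2)
Stage 2: P2: F->3, A->6 (anticipating H). Choose A
Stage 1: P1: O->3, E->6 (anticipating A, H). Choose E
SPE path: E -> A -> H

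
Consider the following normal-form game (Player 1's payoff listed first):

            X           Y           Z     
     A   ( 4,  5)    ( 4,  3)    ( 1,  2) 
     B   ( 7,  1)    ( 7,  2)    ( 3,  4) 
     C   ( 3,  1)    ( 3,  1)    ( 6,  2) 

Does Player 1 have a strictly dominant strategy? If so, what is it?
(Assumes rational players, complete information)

No strictly dominant strategy exists for Player 1

Work:
A strategy strictly dominates another if it gives a strictly higher payoff against every opponent action. Compare each pair of P1's strategies column-by-column:
  A vs B: [4 vs 7, 4 vs 7, 1 vs 3] → A does not strictly dominate B (column X: 4 ≤ 7)
  A vs C: [4 vs 3, 4 vs 3, 1 vs 6] → A does not strictly dominate C (column Z: 1 ≤ 6)
  B vs A: [7 vs 4, 7 vs 4, 3 vs 1] → B strictly dominates A
  B vs C: [7 vs 3, 7 vs 3, 3 vs 6] → B does not strictly dominate C (column Z: 3 ≤ 6)
  C vs A: [3 vs 4, 3 vs 4, 6 vs 1] → C does not strictly dominate A (column X: 3 ≤ 4)
  C vs B: [3 vs 7, 3 vs 7, 6 vs 3] → C does not strictly dominate B (column X: 3 ≤ 7)
No single strategy strictly dominates all others → no strictly dominant strategy.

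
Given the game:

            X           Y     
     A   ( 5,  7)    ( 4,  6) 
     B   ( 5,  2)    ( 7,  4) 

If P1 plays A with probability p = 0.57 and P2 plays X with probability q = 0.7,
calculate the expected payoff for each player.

E[P1] = 5.087, E[P2] = 4.937

Work:
E[P1] = p·q·π₁(A,X) + p·(1-q)·π₁(A,Y) + (1-p)·q·π₁(B,X) + (1-p)·(1-q)·π₁(B,Y)
= 0.57·0.7·5 + 0.57·0.3·4 + 0.43·0.7·5 + 0.43·0.3·7
= 5.087

E[P2] = 4.937 (similar calculation)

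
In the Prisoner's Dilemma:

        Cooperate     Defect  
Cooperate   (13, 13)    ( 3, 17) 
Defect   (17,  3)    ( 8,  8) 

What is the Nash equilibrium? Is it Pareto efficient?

(Defect, Defect) is NE; not Pareto efficient

Work:
Defect dominates Cooperate for both players:
If P2 cooperates: Defect (17) > Cooperate (13)
If P2 defects: Defect (8) > Cooperate (3)
NE: (Defect, Defect) with payoff (8, 8)
But (Cooperate, Cooperate) = (13, 13) Pareto dominates (8, 8)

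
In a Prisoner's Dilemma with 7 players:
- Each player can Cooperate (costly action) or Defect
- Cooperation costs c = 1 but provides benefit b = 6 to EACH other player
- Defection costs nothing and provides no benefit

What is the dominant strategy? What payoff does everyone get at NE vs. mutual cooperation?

Dominant: Defect; NE payoff = 0; Coop payoff = 35

Work:
Defect dominates (saves cost c = 1, benefit to others is external)
NE: All defect → everyone gets 0
If all cooperate: each receives (6)×6 - 1 = 35
Social dilemma: 35 > 0 but NE gives 0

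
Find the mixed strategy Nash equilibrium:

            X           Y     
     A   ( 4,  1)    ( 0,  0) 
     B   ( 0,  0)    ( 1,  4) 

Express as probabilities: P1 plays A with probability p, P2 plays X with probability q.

p = 0.8, q = 0.2

Work:
Find probabilities that make opponent indifferent:
P2 chooses q to make P1 indifferent between A and B
P1 chooses p to make P2 indifferent between X and Y
Mixed NE: P1 plays (A: 0.8, B: 0.2), P2 plays (X: 0.2, Y: 0.8)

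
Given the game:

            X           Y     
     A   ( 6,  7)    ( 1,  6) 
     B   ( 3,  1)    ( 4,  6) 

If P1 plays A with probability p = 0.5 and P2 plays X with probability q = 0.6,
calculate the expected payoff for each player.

E[P1] = 3.7, E[P2] = 4.8

Work:
E[P1] = p·q·π₁(A,X) + p·(1-q)·π₁(A,Y) + (1-p)·q·π₁(B,X) + (1-p)·(1-q)·π₁(B,Y)
= 0.5·0.6·6 + 0.5·0.4·1 + 0.5·0.6·3 + 0.5·0.4·4
= 3.7

E[P2] = 4.8 (similar calculation)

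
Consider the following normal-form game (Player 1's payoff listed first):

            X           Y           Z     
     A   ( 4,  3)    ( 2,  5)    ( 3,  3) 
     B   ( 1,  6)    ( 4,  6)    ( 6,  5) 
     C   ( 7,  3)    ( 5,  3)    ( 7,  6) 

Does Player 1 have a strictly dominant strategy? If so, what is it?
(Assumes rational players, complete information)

Yes, Player 1's strictly dominant strategy is C

Work:
A strategy strictly dominates another if it gives a strictly higher payoff against every opponent action. Compare each pair of P1's strategies column-by-column:
  A vs B: [4 vs 1, 2 vs 4, 3 vs 6] → A does not strictly dominate B (column Y: 2 ≤ 4)
  A vs C: [4 vs 7, 2 vs 5, 3 vs 7] → A does not strictly dominate C (column X: 4 ≤ 7)
  B vs A: [1 vs 4, 4 vs 2, 6 vs 3] → B does not strictly dominate A (column X: 1 ≤ 4)
  B vs C: [1 vs 7, 4 vs 5, 6 vs 7] → B does not strictly dominate C (column X: 1 ≤ 7)
  C vs A: [7 vs 4, 5 vs 2, 7 vs 3] → C strictly dominates A
  C vs B: [7 vs 1, 5 vs 4, 7 vs 6] → C strictly dominates B
C strictly dominates every other strategy → strictly dominant.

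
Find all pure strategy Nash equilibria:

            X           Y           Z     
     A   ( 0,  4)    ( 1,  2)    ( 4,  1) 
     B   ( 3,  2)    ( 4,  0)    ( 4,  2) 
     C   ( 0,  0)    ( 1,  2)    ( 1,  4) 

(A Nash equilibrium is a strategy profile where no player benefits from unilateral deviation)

Nash equilibrium: (B, X), (B, Z)

Work:
Best responses:
  P1 vs X: payoffs [0, 3, 0] → best response B (payoff 3)
  P1 vs Y: payoffs [1, 4, 1] → best response B (payoff 4)
  P1 vs Z: payoffs [4, 4, 1] → best response A/B (payoff 4)
  P2 vs A: payoffs [4, 2, 1] → best response X (payoff 4)
  P2 vs B: payoffs [2, 0, 2] → best response X/Z (payoff 2)
  P2 vs C: payoffs [0, 2, 4] → best response Z (payoff 4)
Mutual best responses: (B,X), (B,Z) → Nash equilibria.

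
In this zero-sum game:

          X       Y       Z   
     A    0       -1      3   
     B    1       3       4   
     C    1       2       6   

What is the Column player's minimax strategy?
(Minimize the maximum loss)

Column should play X, value = 1

Work:
Column player minimizes Row's maximum payoff:
Column X: max payoff to Row = 1
Column Y: max payoff to Row = 3
Column Z: max payoff to Row = 6
Minimum is 1, achieved by column X.
Minimax strategy: X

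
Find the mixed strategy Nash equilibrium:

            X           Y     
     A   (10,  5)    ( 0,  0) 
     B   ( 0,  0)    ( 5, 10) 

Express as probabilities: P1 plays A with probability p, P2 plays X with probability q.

p = 0.6667, q = 0.3333

Work:
Find probabilities that make opponent indifferent:
P2 chooses q to make P1 indifferent between A and B
P1 chooses p to make P2 indifferent between X and Y
Mixed NE: P1 plays (A: 0.6667, B: 0.3333), P2 plays (X: 0.3333, Y: 0.6667)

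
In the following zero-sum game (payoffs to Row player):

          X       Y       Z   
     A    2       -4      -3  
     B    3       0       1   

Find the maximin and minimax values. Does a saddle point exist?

Maximin = 0, Minimax = 0, Saddle: True

Work:
Row minimums: [-4, 0] → maximin = 0
Column maximums: [3, 0, 1] → minimax = 0
Saddle point exists! Game value = 0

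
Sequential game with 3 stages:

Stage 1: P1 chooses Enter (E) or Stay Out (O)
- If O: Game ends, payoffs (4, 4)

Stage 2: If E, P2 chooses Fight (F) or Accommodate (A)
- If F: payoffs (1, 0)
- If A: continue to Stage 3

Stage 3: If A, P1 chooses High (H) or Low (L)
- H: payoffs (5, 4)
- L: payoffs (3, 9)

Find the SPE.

SPE: (E, A, H); Outcome (5, 4)

Work:
Stage 3: P1 chooses H (5 vs 3)
Stage 2: P2: F->0, A->4 (anticipating H). Choose A
Stage 1: P1: O->4, E->5 (anticipating A, H). Choose E
SPE path: E -> A -> H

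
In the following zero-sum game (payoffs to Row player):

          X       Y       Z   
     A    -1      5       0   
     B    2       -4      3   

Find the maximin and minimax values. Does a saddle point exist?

Maximin = -1, Minimax = 2, Saddle: False

Work:
Row minimums: [-1, -4] → maximin = -1
Column maximums: [2, 5, 3] → minimax = 2
No saddle point (maximin ≠ minimax). Mixed strategy needed.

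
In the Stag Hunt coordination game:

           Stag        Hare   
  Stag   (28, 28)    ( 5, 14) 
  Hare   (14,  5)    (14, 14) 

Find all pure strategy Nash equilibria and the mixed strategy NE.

Pure NE: (Stag, Stag) and (Hare, Hare); Mixed NE: p = 0.3913, q = 0.3913

Work:
Check pure NE:
(Stag, Stag): (28, 28) - no unilateral deviation beneficial
(Hare, Hare): (14, 14) - no unilateral deviation beneficial
Mixed NE: P1 plays Stag with p = 0.3913, P2 plays Stag with q = 0.3913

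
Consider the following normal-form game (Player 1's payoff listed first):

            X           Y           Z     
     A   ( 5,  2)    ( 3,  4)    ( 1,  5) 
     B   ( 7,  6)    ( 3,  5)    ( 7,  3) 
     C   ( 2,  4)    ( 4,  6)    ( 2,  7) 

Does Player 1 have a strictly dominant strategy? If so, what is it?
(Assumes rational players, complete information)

No strictly dominant strategy exists for Player 1

Work:
A strategy strictly dominates another if it gives a strictly higher payoff against every opponent action. Compare each pair of P1's strategies column-by-column:
  A vs B: [5 vs 7, 3 vs 3, 1 vs 7] → A does not strictly dominate B (column X: 5 ≤ 7)
  A vs C: [5 vs 2, 3 vs 4, 1 vs 2] → A does not strictly dominate C (column Y: 3 ≤ 4)
  B vs A: [7 vs 5, 3 vs 3, 7 vs 1] → B does not strictly dominate A (column Y: 3 ≤ 3)
  B vs C: [7 vs 2, 3 vs 4, 7 vs 2] → B does not strictly dominate C (column Y: 3 ≤ 4)
  C vs A: [2 vs 5, 4 vs 3, 2 vs 1] → C does not strictly dominate A (column X: 2 ≤ 5)
  C vs B: [2 vs 7, 4 vs 3, 2 vs 7] → C does not strictly dominate B (column X: 2 ≤ 7)
No single strategy strictly dominates all others → no strictly dominant strategy.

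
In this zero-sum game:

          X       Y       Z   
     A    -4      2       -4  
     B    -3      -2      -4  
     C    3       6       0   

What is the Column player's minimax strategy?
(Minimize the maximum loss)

Column should play Z, value = 0

Work:
Column player minimizes Row's maximum payoff:
Column X: max payoff to Row = 3
Column Y: max payoff to Row = 6
Column Z: max payoff to Row = 0
Minimum is 0, achieved by column Z.
Minimax strategy: Z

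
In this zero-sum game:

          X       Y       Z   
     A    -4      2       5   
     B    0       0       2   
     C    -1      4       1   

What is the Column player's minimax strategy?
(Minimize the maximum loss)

Column should play X, value = 0

Work:
Column player minimizes Row's maximum payoff:
Column X: max payoff to Row = 0
Column Y: max payoff to Row = 4
Column Z: max payoff to Row = 5
Minimum is 0, achieved by column X.
Minimax strategy: X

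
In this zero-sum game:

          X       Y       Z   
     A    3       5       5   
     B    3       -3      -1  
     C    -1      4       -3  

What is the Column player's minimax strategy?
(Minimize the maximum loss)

Column should play X, value = 3

Work:
Column player minimizes Row's maximum payoff:
Column X: max payoff to Row = 3
Column Y: max payoff to Row = 5
Column Z: max payoff to Row = 5
Minimum is 3, achieved by column X.
Minimax strategy: X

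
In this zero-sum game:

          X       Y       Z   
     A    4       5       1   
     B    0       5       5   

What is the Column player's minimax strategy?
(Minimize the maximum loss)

Column should play X, value = 4

Work:
Column player minimizes Row's maximum payoff:
Column X: max payoff to Row = 4
Column Y: max payoff to Row = 5
Column Z: max payoff to Row = 5
Minimum is 4, achieved by column X.
Minimax strategy: X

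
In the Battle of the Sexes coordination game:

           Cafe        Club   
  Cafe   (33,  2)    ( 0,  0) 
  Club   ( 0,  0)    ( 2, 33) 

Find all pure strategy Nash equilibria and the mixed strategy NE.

Pure NE: (Cafe, Cafe) and (Club, Club); Mixed NE: p = 0.9429, q = 0.0571

Work:
Check pure NE:
(Cafe, Cafe): (33, 2) - no unilateral deviation beneficial
(Club, Club): (2, 33) - no unilateral deviation beneficial
Mixed NE: P1 plays Cafe with p = 0.9429, P2 plays Cafe with q = 0.0571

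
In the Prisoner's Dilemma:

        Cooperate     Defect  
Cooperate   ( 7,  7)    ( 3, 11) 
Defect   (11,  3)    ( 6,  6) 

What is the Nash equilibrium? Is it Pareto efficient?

(Defect, Defect) is NE; not Pareto efficient

Work:
Defect dominates Cooperate for both players:
If P2 cooperates: Defect (11) > Cooperate (7)
If P2 defects: Defect (6) > Cooperate (3)
NE: (Defect, Defect) with payoff (6, 6)
But (Cooperate, Cooperate) = (7, 7) Pareto dominates (6, 6)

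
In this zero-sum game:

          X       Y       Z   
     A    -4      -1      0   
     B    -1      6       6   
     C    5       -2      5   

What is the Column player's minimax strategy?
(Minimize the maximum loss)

Column should play X, value = 5

Work:
Column player minimizes Row's maximum payoff:
Column X: max payoff to Row = 5
Column Y: max payoff to Row = 6
Column Z: max payoff to Row = 6
Minimum is 5, achieved by column X.
Minimax strategy: X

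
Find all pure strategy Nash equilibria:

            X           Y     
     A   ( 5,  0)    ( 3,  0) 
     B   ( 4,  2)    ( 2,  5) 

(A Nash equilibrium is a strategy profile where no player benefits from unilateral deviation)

Nash equilibrium: (A, X), (A, Y)

Work:
Best responses:
  P1 vs X: payoffs [5, 4] → best response A (payoff 5)
  P1 vs Y: payoffs [3, 2] → best response A (payoff 3)
  P2 vs A: payoffs [0, 0] → best response X/Y (payoff 0)
  P2 vs B: payoffs [2, 5] → best response Y (payoff 5)
Mutual best responses: (A,X), (A,Y) → Nash equilibria.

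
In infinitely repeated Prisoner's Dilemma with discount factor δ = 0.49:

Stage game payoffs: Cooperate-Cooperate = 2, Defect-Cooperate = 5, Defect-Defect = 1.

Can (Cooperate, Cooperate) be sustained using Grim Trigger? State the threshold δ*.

δ* = 0.75; since δ = 0.49 < 0.75, cooperation cannot be sustained

Work:
For Grim Trigger:
Cooperate forever: 2/(1-δ)
Defect then punished: 5 + 1·δ/(1-δ)
Need: 2/(1-δ) ≥ 5 + 1·δ/(1-δ)
Solving: δ ≥ (T-R)/(T-P) = (5-2)/(5-1) = 0.75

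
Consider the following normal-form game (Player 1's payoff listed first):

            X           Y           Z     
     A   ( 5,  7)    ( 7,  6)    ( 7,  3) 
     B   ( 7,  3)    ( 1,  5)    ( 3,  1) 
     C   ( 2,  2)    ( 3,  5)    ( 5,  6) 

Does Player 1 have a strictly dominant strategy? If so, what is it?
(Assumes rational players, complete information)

No strictly dominant strategy exists for Player 1

Work:
A strategy strictly dominates another if it gives a strictly higher payoff against every opponent action. Compare each pair of P1's strategies column-by-column:
  A vs B: [5 vs 7, 7 vs 1, 7 vs 3] → A does not strictly dominate B (column X: 5 ≤ 7)
  A vs C: [5 vs 2, 7 vs 3, 7 vs 5] → A strictly dominates C
  B vs A: [7 vs 5, 1 vs 7, 3 vs 7] → B does not strictly dominate A (column Y: 1 ≤ 7)
  B vs C: [7 vs 2, 1 vs 3, 3 vs 5] → B does not strictly dominate C (column Y: 1 ≤ 3)
  C vs A: [2 vs 5, 3 vs 7, 5 vs 7] → C does not strictly dominate A (column X: 2 ≤ 5)
  C vs B: [2 vs 7, 3 vs 1, 5 vs 3] → C does not strictly dominate B (column X: 2 ≤ 7)
No single strategy strictly dominates all others → no strictly dominant strategy.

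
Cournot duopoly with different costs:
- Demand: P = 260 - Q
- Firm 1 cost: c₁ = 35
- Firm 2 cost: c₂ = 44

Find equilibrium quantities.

q₁* = 78.0, q₂* = 69.0

Work:
Reaction: q₁ = (260 - 35 - q₂)/2
Reaction: q₂ = (260 - 44 - q₁)/2
Solve simultaneously:
q₁* = (260 - 2×35 + 44)/3 = 78.0
q₂* = (260 - 2×44 + 35)/3 = 69.0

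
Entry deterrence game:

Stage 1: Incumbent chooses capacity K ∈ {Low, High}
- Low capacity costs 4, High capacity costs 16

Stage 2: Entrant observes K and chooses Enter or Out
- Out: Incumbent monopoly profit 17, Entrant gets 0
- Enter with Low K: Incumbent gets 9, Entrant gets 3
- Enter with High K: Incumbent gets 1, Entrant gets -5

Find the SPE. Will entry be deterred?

SPE: (Low, Enter|Low, Out|High); Entry not deterred. Incumbent net profit = 5, Entrant gets 3

Work:
After Low K: Entrant enters (3 > 0)
After High K: Entrant stays out (-5 < 0)
Incumbent: Low → 9−4=5, High → 17−16=1
Incumbent chooses Low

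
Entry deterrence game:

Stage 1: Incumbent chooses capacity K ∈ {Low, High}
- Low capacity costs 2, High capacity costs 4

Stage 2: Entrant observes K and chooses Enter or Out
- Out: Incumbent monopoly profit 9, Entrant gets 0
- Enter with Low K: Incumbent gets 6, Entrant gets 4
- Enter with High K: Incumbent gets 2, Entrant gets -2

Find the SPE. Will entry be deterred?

SPE: (High, Enter|Low, Out|High); Entry deterred. Incumbent net profit = 5

Work:
After Low K: Entrant enters (4 > 0)
After High K: Entrant stays out (-2 < 0)
Incumbent: Low → 6−2=4, High → 9−4=5
Incumbent chooses High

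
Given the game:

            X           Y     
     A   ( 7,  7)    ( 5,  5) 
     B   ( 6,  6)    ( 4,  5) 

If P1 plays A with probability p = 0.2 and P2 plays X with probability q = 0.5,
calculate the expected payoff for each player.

E[P1] = 5.2, E[P2] = 5.6

Work:
E[P1] = p·q·π₁(A,X) + p·(1-q)·π₁(A,Y) + (1-p)·q·π₁(B,X) + (1-p)·(1-q)·π₁(B,Y)
= 0.2·0.5·7 + 0.2·0.5·5 + 0.8·0.5·6 + 0.8·0.5·4
= 5.2

E[P2] = 5.6 (similar calculation)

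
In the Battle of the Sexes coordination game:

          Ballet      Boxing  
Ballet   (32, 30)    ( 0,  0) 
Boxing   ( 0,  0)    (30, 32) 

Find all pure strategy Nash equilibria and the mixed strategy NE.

Pure NE: (Ballet, Ballet) and (Boxing, Boxing); Mixed NE: p = 0.5161, q = 0.4839

Work:
Check pure NE:
(Ballet, Ballet): (32, 30) - no unilateral deviation beneficial
(Boxing, Boxing): (30, 32) - no unilateral deviation beneficial
Mixed NE: P1 plays Ballet with p = 0.5161, P2 plays Ballet with q = 0.4839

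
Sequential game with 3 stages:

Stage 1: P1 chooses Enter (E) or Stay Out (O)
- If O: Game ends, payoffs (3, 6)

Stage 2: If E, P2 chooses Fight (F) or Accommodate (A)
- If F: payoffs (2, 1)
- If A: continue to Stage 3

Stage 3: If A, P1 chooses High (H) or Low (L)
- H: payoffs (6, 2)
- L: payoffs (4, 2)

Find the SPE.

SPE: (E, A, H); Outcome (6, 2)

Work:
Stage 3: P1 chooses H (6 vs 4)
Stage 2: P2: F->1, A->2 (anticipating H). Choose A
Stage 1: P1: O->3, E->6 (anticipating A, H). Choose E
SPE path: E -> A -> H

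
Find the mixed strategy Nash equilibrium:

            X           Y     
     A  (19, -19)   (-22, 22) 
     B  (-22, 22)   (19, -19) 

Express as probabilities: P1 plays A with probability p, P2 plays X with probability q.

p = 0.5, q = 0.5

Work:
Find probabilities that make opponent indifferent:
P2 chooses q to make P1 indifferent between A and B
P1 chooses p to make P2 indifferent between X and Y
Mixed NE: P1 plays (A: 0.5, B: 0.5), P2 plays (X: 0.5, Y: 0.5)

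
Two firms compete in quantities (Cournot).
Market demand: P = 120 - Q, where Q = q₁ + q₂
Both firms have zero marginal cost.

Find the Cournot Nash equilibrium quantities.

q₁* = q₂* = 40.0; P* = 40.0

Work:
Profit: π_i = P·q_i = (a - q_i - q_j)·q_i
FOC: ∂π_i/∂q_i = a - 2q_i - q_j = 0
Reaction function: q_i = (120 - q_j)/2
Symmetry: q* = 120/3 = 40.0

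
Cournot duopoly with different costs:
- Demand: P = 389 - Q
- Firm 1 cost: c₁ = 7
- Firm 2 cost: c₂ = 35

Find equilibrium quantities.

q₁* = 136.67, q₂* = 108.67

Work:
Reaction: q₁ = (389 - 7 - q₂)/2
Reaction: q₂ = (389 - 35 - q₁)/2
Solve simultaneously:
q₁* = (389 - 2×7 + 35)/3 = 136.67
q₂* = (389 - 2×35 + 7)/3 = 108.67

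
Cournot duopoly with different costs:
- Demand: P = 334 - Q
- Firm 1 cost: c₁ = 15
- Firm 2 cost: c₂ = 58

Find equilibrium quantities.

q₁* = 120.67, q₂* = 77.67

Work:
Reaction: q₁ = (334 - 15 - q₂)/2
Reaction: q₂ = (334 - 58 - q₁)/2
Solve simultaneously:
q₁* = (334 - 2×15 + 58)/3 = 120.67
q₂* = (334 - 2×58 + 15)/3 = 77.67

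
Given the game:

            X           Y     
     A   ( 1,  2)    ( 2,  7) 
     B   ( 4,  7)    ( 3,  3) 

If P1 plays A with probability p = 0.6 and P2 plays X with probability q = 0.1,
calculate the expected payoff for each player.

E[P1] = 2.38, E[P2] = 5.26

Work:
E[P1] = p·q·π₁(A,X) + p·(1-q)·π₁(A,Y) + (1-p)·q·π₁(B,X) + (1-p)·(1-q)·π₁(B,Y)
= 0.6·0.1·1 + 0.6·0.9·2 + 0.4·0.1·4 + 0.4·0.9·3
= 2.38

E[P2] = 5.26 (similar calculation)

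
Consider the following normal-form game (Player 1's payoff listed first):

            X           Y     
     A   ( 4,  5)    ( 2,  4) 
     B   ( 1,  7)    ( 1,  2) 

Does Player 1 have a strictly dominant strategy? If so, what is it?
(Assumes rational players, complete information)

Yes, Player 1's strictly dominant strategy is A

Work:
A strategy strictly dominates another if it gives a strictly higher payoff against every opponent action. Compare each pair of P1's strategies column-by-column:
  A vs B: [4 vs 1, 2 vs 1] → A strictly dominates B
  B vs A: [1 vs 4, 1 vs 2] → B does not strictly dominate A (column X: 1 ≤ 4)
A strictly dominates every other strategy → strictly dominant.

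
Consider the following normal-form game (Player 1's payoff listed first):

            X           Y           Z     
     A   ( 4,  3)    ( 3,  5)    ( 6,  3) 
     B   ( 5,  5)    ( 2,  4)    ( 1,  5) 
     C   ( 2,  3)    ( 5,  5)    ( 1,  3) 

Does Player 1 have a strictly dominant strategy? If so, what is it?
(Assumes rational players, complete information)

No strictly dominant strategy exists for Player 1

Work:
A strategy strictly dominates another if it gives a strictly higher payoff against every opponent action. Compare each pair of P1's strategies column-by-column:
  A vs B: [4 vs 5, 3 vs 2, 6 vs 1] → A does not strictly dominate B (column X: 4 ≤ 5)
  A vs C: [4 vs 2, 3 vs 5, 6 vs 1] → A does not strictly dominate C (column Y: 3 ≤ 5)
  B vs A: [5 vs 4, 2 vs 3, 1 vs 6] → B does not strictly dominate A (column Y: 2 ≤ 3)
  B vs C: [5 vs 2, 2 vs 5, 1 vs 1] → B does not strictly dominate C (column Y: 2 ≤ 5)
  C vs A: [2 vs 4, 5 vs 3, 1 vs 6] → C does not strictly dominate A (column X: 2 ≤ 4)
  C vs B: [2 vs 5, 5 vs 2, 1 vs 1] → C does not strictly dominate B (column X: 2 ≤ 5)
No single strategy strictly dominates all others → no strictly dominant strategy.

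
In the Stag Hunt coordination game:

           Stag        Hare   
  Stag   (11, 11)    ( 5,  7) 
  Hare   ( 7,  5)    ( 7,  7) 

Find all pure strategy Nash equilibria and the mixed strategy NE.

Pure NE: (Stag, Stag) and (Hare, Hare); Mixed NE: p = 0.3333, q = 0.3333

Work:
Check pure NE:
(Stag, Stag): (11, 11) - no unilateral deviation beneficial
(Hare, Hare): (7, 7) - no unilateral deviation beneficial
Mixed NE: P1 plays Stag with p = 0.3333, P2 plays Stag with q = 0.3333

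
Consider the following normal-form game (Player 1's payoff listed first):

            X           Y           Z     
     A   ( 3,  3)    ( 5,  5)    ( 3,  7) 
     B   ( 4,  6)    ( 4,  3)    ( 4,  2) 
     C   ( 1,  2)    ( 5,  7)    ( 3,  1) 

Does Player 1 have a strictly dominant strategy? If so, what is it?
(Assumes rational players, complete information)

No strictly dominant strategy exists for Player 1

Work:
A strategy strictly dominates another if it gives a strictly higher payoff against every opponent action. Compare each pair of P1's strategies column-by-column:
  A vs B: [3 vs 4, 5 vs 4, 3 vs 4] → A does not strictly dominate B (column X: 3 ≤ 4)
  A vs C: [3 vs 1, 5 vs 5, 3 vs 3] → A does not strictly dominate C (column Y: 5 ≤ 5)
  B vs A: [4 vs 3, 4 vs 5, 4 vs 3] → B does not strictly dominate A (column Y: 4 ≤ 5)
  B vs C: [4 vs 1, 4 vs 5, 4 vs 3] → B does not strictly dominate C (column Y: 4 ≤ 5)
  C vs A: [1 vs 3, 5 vs 5, 3 vs 3] → C does not strictly dominate A (column X: 1 ≤ 3)
  C vs B: [1 vs 4, 5 vs 4, 3 vs 4] → C does not strictly dominate B (column X: 1 ≤ 4)
No single strategy strictly dominates all others → no strictly dominant strategy.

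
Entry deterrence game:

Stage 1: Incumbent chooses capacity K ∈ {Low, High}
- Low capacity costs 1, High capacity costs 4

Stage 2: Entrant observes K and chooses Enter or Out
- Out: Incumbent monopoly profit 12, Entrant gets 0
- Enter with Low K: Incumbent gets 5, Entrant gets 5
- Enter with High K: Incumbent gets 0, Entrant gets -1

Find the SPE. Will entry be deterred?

SPE: (High, Enter|Low, Out|High); Entry deterred. Incumbent net profit = 8

Work:
After Low K: Entrant enters (5 > 0)
After High K: Entrant stays out (-1 < 0)
Incumbent: Low → 5−1=4, High → 12−4=8
Incumbent chooses High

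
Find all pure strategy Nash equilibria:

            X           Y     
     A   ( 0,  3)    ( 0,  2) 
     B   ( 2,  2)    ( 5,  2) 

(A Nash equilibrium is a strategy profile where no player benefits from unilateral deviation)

Nash equilibrium: (B, X), (B, Y)

Work:
Best responses:
  P1 vs X: payoffs [0, 2] → best response B (payoff 2)
  P1 vs Y: payoffs [0, 5] → best response B (payoff 5)
  P2 vs A: payoffs [3, 2] → best response X (payoff 3)
  P2 vs B: payoffs [2, 2] → best response X/Y (payoff 2)
Mutual best responses: (B,X), (B,Y) → Nash equilibria.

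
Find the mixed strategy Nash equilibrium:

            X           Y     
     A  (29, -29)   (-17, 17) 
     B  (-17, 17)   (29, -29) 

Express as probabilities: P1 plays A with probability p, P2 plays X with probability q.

p = 0.5, q = 0.5

Work:
Find probabilities that make opponent indifferent:
P2 chooses q to make P1 indifferent between A and B
P1 chooses p to make P2 indifferent between X and Y
Mixed NE: P1 plays (A: 0.5, B: 0.5), P2 plays (X: 0.5, Y: 0.5)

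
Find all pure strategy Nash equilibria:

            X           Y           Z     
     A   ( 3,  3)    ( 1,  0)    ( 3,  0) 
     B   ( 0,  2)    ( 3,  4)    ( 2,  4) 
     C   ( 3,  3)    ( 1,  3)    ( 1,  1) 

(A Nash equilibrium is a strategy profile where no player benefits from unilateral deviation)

Nash equilibrium: (A, X), (B, Y), (C, X)

Work:
Best responses:
  P1 vs X: payoffs [3, 0, 3] → best response A/C (payoff 3)
  P1 vs Y: payoffs [1, 3, 1] → best response B (payoff 3)
  P1 vs Z: payoffs [3, 2, 1] → best response A (payoff 3)
  P2 vs A: payoffs [3, 0, 0] → best response X (payoff 3)
  P2 vs B: payoffs [2, 4, 4] → best response Y/Z (payoff 4)
  P2 vs C: payoffs [3, 3, 1] → best response X/Y (payoff 3)
Mutual best responses: (A,X), (B,Y), (C,X) → Nash equilibria.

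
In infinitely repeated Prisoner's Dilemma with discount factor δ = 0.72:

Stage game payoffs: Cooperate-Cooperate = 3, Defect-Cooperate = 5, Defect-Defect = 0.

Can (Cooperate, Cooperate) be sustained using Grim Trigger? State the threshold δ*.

δ* = 0.4; since δ = 0.72 ≥ 0.4, cooperation can be sustained

Work:
For Grim Trigger:
Cooperate forever: 3/(1-δ)
Defect then punished: 5 + 0·δ/(1-δ)
Need: 3/(1-δ) ≥ 5 + 0·δ/(1-δ)
Solving: δ ≥ (T-R)/(T-P) = (5-3)/(5-0) = 0.4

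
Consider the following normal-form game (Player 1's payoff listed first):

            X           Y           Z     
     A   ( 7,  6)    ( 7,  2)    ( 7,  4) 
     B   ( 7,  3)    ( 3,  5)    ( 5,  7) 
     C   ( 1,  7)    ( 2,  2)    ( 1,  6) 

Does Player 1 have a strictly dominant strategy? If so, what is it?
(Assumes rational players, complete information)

No strictly dominant strategy exists for Player 1

Work:
A strategy strictly dominates another if it gives a strictly higher payoff against every opponent action. Compare each pair of P1's strategies column-by-column:
  A vs B: [7 vs 7, 7 vs 3, 7 vs 5] → A does not strictly dominate B (column X: 7 ≤ 7)
  A vs C: [7 vs 1, 7 vs 2, 7 vs 1] → A strictly dominates C
  B vs A: [7 vs 7, 3 vs 7, 5 vs 7] → B does not strictly dominate A (column X: 7 ≤ 7)
  B vs C: [7 vs 1, 3 vs 2, 5 vs 1] → B strictly dominates C
  C vs A: [1 vs 7, 2 vs 7, 1 vs 7] → C does not strictly dominate A (column X: 1 ≤ 7)
  C vs B: [1 vs 7, 2 vs 3, 1 vs 5] → C does not strictly dominate B (column X: 1 ≤ 7)
No single strategy strictly dominates all others → no strictly dominant strategy.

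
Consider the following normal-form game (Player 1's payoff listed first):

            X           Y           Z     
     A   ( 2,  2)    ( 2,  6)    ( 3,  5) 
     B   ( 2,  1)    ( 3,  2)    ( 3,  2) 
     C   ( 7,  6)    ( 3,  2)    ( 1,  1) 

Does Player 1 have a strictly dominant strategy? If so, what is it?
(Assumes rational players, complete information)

No strictly dominant strategy exists for Player 1

Work:
A strategy strictly dominates another if it gives a strictly higher payoff against every opponent action. Compare each pair of P1's strategies column-by-column:
  A vs B: [2 vs 2, 2 vs 3, 3 vs 3] → A does not strictly dominate B (column X: 2 ≤ 2)
  A vs C: [2 vs 7, 2 vs 3, 3 vs 1] → A does not strictly dominate C (column X: 2 ≤ 7)
  B vs A: [2 vs 2, 3 vs 2, 3 vs 3] → B does not strictly dominate A (column X: 2 ≤ 2)
  B vs C: [2 vs 7, 3 vs 3, 3 vs 1] → B does not strictly dominate C (column X: 2 ≤ 7)
  C vs A: [7 vs 2, 3 vs 2, 1 vs 3] → C does not strictly dominate A (column Z: 1 ≤ 3)
  C vs B: [7 vs 2, 3 vs 3, 1 vs 3] → C does not strictly dominate B (column Y: 3 ≤ 3)
No single strategy strictly dominates all others → no strictly dominant strategy.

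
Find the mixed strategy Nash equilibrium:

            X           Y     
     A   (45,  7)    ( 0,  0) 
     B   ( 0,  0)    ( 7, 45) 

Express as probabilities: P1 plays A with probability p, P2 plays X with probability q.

p = 0.8654, q = 0.1346

Work:
Find probabilities that make opponent indifferent:
P2 chooses q to make P1 indifferent between A and B
P1 chooses p to make P2 indifferent between X and Y
Mixed NE: P1 plays (A: 0.8654, B: 0.1346), P2 plays (X: 0.1346, Y: 0.8654)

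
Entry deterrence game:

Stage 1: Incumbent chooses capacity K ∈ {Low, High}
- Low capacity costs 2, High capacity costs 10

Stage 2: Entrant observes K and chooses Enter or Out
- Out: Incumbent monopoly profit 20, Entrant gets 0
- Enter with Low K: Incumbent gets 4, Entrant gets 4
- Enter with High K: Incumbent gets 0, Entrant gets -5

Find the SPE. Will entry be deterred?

SPE: (High, Enter|Low, Out|High); Entry deterred. Incumbent net profit = 10

Work:
After Low K: Entrant enters (4 > 0)
After High K: Entrant stays out (-5 < 0)
Incumbent: Low → 4−2=2, High → 20−10=10
Incumbent chooses High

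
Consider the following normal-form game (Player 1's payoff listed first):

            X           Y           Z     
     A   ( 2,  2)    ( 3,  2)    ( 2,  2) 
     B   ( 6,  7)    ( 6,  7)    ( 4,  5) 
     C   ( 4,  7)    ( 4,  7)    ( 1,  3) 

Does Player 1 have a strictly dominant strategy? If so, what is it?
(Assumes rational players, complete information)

Yes, Player 1's strictly dominant strategy is B

Work:
A strategy strictly dominates another if it gives a strictly higher payoff against every opponent action. Compare each pair of P1's strategies column-by-column:
  A vs B: [2 vs 6, 3 vs 6, 2 vs 4] → A does not strictly dominate B (column X: 2 ≤ 6)
  A vs C: [2 vs 4, 3 vs 4, 2 vs 1] → A does not strictly dominate C (column X: 2 ≤ 4)
  B vs A: [6 vs 2, 6 vs 3, 4 vs 2] → B strictly dominates A
  B vs C: [6 vs 4, 6 vs 4, 4 vs 1] → B strictly dominates C
  C vs A: [4 vs 2, 4 vs 3, 1 vs 2] → C does not strictly dominate A (column Z: 1 ≤ 2)
  C vs B: [4 vs 6, 4 vs 6, 1 vs 4] → C does not strictly dominate B (column X: 4 ≤ 6)
B strictly dominates every other strategy → strictly dominant.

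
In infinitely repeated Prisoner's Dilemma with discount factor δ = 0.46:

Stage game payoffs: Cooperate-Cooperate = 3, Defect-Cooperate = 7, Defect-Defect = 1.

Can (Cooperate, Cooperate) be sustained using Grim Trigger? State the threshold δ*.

δ* = 0.6667; since δ = 0.46 < 0.6667, cooperation cannot be sustained

Work:
For Grim Trigger:
Cooperate forever: 3/(1-δ)
Defect then punished: 7 + 1·δ/(1-δ)
Need: 3/(1-δ) ≥ 7 + 1·δ/(1-δ)
Solving: δ ≥ (T-R)/(T-P) = (7-3)/(7-1) = 0.6667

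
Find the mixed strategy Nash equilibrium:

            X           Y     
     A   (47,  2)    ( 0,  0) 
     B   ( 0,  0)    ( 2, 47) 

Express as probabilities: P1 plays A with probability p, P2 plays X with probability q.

p = 0.9592, q = 0.0408

Work:
Find probabilities that make opponent indifferent:
P2 chooses q to make P1 indifferent between A and B
P1 chooses p to make P2 indifferent between X and Y
Mixed NE: P1 plays (A: 0.9592, B: 0.0408), P2 plays (X: 0.0408, Y: 0.9592)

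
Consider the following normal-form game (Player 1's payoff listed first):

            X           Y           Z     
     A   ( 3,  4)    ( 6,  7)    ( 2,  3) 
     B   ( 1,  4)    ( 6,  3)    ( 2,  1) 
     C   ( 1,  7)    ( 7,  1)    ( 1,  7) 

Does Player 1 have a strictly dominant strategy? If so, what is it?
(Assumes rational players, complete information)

No strictly dominant strategy exists for Player 1

Work:
A strategy strictly dominates another if it gives a strictly higher payoff against every opponent action. Compare each pair of P1's strategies column-by-column:
  A vs B: [3 vs 1, 6 vs 6, 2 vs 2] → A does not strictly dominate B (column Y: 6 ≤ 6)
  A vs C: [3 vs 1, 6 vs 7, 2 vs 1] → A does not strictly dominate C (column Y: 6 ≤ 7)
  B vs A: [1 vs 3, 6 vs 6, 2 vs 2] → B does not strictly dominate A (column X: 1 ≤ 3)
  B vs C: [1 vs 1, 6 vs 7, 2 vs 1] → B does not strictly dominate C (column X: 1 ≤ 1)
  C vs A: [1 vs 3, 7 vs 6, 1 vs 2] → C does not strictly dominate A (column X: 1 ≤ 3)
  C vs B: [1 vs 1, 7 vs 6, 1 vs 2] → C does not strictly dominate B (column X: 1 ≤ 1)
No single strategy strictly dominates all others → no strictly dominant strategy.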